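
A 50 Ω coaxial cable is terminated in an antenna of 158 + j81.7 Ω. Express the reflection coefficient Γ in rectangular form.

Γ ≈ 0.583 + j0.164

Γ = (Z_L − Z_0)/(Z_L + Z_0) = (108 + j81.7)/(208 + j81.7)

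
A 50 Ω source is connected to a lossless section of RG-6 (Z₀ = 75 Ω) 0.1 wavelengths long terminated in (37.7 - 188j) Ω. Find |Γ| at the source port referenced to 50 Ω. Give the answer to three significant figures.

|Γ| ≈ 0.863

βl = 2π × 0.1 = 36°
tan(βl) = 0.727
Z_in = Z_0·(Z_L + jZ_0·tanβl)/(Z_0 + jZ_L·tanβl) = 7.12 − j48.2 Ω
Γ_s = (Z_in − Z_s)/(Z_in + Z_s) = (-42.9 − j48.2)/(57.1 − j48.2), |Γ_s| = 0.863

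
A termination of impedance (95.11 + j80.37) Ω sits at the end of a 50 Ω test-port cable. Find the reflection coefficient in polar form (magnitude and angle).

Γ = (Z_L − Z_0)/(Z_L + Z_0) = (45.11 + j80.37)/(145.1 + j80.37)
|Γ| = 92.2/166 = 0.556

Γ ≈ 0.556 ∠ 31.7°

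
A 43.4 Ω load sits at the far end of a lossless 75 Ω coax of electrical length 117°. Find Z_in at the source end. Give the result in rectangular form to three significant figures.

Z_in ≈ 92 − j42.8 Ω

tan(βl) = tan(117°) = -1.96
Z_in = Z_0·(Z_L + jZ_0·tanβl)/(Z_0 + jZ_L·tanβl)
     = 75·(43.4 − j147)/(75 − j85.2)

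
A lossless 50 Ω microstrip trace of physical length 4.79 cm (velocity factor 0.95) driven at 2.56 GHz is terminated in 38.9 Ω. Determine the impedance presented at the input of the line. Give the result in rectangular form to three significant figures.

λ = v/f = 0.95·c / 2.56 GHz = 0.111 m
βl = 2π·l/λ = 2π × 0.43 = 155°
tan(βl) = tan(155°) = -0.469
Z_in = Z_0·(Z_L + jZ_0·tanβl)/(Z_0 + jZ_L·tanβl)
     = 50·(38.9 − j23.4)/(50 − j18.2)

Z_in ≈ 41.9 − j8.16 Ω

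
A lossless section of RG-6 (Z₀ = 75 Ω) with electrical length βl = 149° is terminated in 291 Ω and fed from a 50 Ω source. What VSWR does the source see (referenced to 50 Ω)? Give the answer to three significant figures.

VSWR ≈ 4.99

tan(βl) = -0.601
Z_in = Z_0·(Z_L + jZ_0·tanβl)/(Z_0 + jZ_L·tanβl) = 61.5 + j98.4 Ω
Γ_s = (Z_in − Z_s)/(Z_in + Z_s) = (11.5 + j98.4)/(112 + j98.4), |Γ_s| = 0.666
VSWR = (1 + |Γ_s|)/(1 − |Γ_s|)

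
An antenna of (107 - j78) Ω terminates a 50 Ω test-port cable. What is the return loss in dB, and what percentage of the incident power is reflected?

Γ = (57 − j78)/(157 − j78), |Γ| = 0.551
RL = −20·log₁₀(0.551) = 5.18 dB
P_refl/P_inc = |Γ|² = 0.304

RL ≈ 5.18 dB; 30.4% of incident power reflected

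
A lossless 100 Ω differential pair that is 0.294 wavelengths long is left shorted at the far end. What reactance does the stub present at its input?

X_in ≈ -352 Ω (capacitive)

βl = 2π × 0.294 = 106°
tan(βl) = -3.52
For a shorted stub, Z_in = jZ_0·tan(βl)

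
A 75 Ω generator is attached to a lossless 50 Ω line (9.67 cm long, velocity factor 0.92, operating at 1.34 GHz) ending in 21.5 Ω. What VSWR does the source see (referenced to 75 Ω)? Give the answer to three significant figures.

VSWR ≈ 3.43

λ = v/f = 0.92·c / 1.34 GHz = 0.206 m
βl = 2π·l/λ = 2π × 0.469 = 169°
tan(βl) = -0.194
Z_in = Z_0·(Z_L + jZ_0·tanβl)/(Z_0 + jZ_L·tanβl) = 22.2 − j7.86 Ω
Γ_s = (Z_in − Z_s)/(Z_in + Z_s) = (-52.8 − j7.86)/(97.2 − j7.86), |Γ_s| = 0.548
VSWR = (1 + |Γ_s|)/(1 − |Γ_s|)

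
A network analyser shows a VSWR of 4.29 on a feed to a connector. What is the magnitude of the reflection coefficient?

|Γ| = (S − 1)/(S + 1) = (4.29 − 1)/(4.29 + 1) = 3.29/5.29

|Γ| ≈ 0.622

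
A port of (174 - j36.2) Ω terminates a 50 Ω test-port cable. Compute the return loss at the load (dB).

RL ≈ 4.89 dB

Γ = (124 − j36.2)/(224 − j36.2), |Γ| = 0.569
RL = −20·log₁₀|Γ| = −20·log₁₀(0.569)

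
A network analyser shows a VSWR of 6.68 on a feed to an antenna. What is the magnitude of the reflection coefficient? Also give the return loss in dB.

|Γ| ≈ 0.74; return loss ≈ 2.62 dB

|Γ| = (S − 1)/(S + 1) = (6.68 − 1)/(6.68 + 1) = 5.68/7.68
RL = −20·log₁₀|Γ| = −20·log₁₀(0.74)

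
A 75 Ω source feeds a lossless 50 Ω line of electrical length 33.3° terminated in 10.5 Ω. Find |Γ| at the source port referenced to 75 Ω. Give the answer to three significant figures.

|Γ| ≈ 0.713

tan(βl) = 0.657
Z_in = Z_0·(Z_L + jZ_0·tanβl)/(Z_0 + jZ_L·tanβl) = 14.7 + j30.8 Ω
Γ_s = (Z_in − Z_s)/(Z_in + Z_s) = (-60.3 + j30.8)/(89.7 + j30.8), |Γ_s| = 0.713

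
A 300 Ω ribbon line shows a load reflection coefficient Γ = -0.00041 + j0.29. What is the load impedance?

Z_L = Z_0·(1 + Γ)/(1 − Γ) = 300·(1 + j0.29)/(1 − j0.29)

Z_L ≈ 253 + j160 Ω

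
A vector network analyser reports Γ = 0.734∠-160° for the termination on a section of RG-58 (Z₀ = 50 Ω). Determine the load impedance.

Z_L ≈ 7.9 − j8.6 Ω

Z_L = Z_0·(1 + Γ)/(1 − Γ) = 50·(0.31 − j0.251)/(1.69 + j0.251)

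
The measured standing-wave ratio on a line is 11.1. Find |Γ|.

|Γ| ≈ 0.835

|Γ| = (S − 1)/(S + 1) = (11.1 − 1)/(11.1 + 1) = 10.1/12.1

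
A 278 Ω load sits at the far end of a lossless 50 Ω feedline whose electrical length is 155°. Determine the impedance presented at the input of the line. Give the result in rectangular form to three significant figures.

Z_in ≈ 43.8 + j90.3 Ω

tan(βl) = tan(155°) = -0.466
Z_in = Z_0·(Z_L + jZ_0·tanβl)/(Z_0 + jZ_L·tanβl)
     = 50·(278 − j23.3)/(50 − j130)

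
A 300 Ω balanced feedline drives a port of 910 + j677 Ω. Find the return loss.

Γ = (610 + j677)/(1210 + j677), |Γ| = 0.657
RL = −20·log₁₀|Γ| = −20·log₁₀(0.657)

RL ≈ 3.65 dB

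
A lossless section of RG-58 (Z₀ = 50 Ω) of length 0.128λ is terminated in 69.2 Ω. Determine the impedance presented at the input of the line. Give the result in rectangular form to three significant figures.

βl = 2π × 0.128 = 46.1°
tan(βl) = tan(46.1°) = 1.04
Z_in = Z_0·(Z_L + jZ_0·tanβl)/(Z_0 + jZ_L·tanβl)
     = 50·(69.2 + j51.9)/(50 + j71.9)

Z_in ≈ 46.9 − j15.5 Ω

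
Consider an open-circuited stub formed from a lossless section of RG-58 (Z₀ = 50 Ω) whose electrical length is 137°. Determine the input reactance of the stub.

tan(βl) = -0.933
For an open-circuited stub, Z_in = −jZ_0·cot(βl) = −jZ_0/tan(βl)

X_in ≈ 53.6 Ω (inductive)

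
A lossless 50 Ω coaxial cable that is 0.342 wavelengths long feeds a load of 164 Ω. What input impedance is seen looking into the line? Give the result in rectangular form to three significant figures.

Z_in ≈ 20.9 + j28.5 Ω

βl = 2π × 0.342 = 123°
tan(βl) = tan(123°) = -1.53
Z_in = Z_0·(Z_L + jZ_0·tanβl)/(Z_0 + jZ_L·tanβl)
     = 50·(164 − j76.6)/(50 − j251)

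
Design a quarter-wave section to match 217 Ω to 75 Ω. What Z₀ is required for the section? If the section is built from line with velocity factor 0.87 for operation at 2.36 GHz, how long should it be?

Z_qwt = √(Z_0·R_L) = √(75 × 217) = √16280
λ = 0.87·c/f = 0.111 m, so l = λ/4 = 0.0276 m

Z_qwt ≈ 128 Ω; length ≈ 2.76 cm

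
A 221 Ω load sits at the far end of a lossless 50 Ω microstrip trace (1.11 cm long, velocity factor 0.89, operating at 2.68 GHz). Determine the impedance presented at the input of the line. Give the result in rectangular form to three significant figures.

Z_in ≈ 25.4 − j52.5 Ω

λ = v/f = 0.89·c / 2.68 GHz = 0.0996 m
βl = 2π·l/λ = 2π × 0.111 = 40.1°
tan(βl) = tan(40.1°) = 0.842
Z_in = Z_0·(Z_L + jZ_0·tanβl)/(Z_0 + jZ_L·tanβl)
     = 50·(221 + j42.1)/(50 + j186)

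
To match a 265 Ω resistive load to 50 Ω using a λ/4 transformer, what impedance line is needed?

Z_qwt ≈ 115 Ω

Z_qwt = √(Z_0·R_L) = √(50 × 265) = √13250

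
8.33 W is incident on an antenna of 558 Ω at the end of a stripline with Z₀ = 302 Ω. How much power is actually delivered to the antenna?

P_delivered ≈ 7.59 W

Γ = (558 − 302)/(558 + 302) = 0.298
|Γ|² = 0.0886
P_refl = |Γ|²·P_inc = 0.738 W, P_del = (1 − |Γ|²)·P_inc = 7.59 W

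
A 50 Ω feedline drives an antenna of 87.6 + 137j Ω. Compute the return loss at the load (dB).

Γ = (37.6 + j137)/(137.6 + j137), |Γ| = 0.732
RL = −20·log₁₀|Γ| = −20·log₁₀(0.732)

RL ≈ 2.71 dB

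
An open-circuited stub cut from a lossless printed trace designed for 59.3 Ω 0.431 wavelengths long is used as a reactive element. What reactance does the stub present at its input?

βl = 2π × 0.431 = 155°
tan(βl) = -0.463
For an open-circuited stub, Z_in = −jZ_0·cot(βl) = −jZ_0/tan(βl)

X_in ≈ 128 Ω (inductive)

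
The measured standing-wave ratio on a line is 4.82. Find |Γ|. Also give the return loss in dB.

|Γ| = (S − 1)/(S + 1) = (4.82 − 1)/(4.82 + 1) = 3.82/5.82
RL = −20·log₁₀|Γ| = −20·log₁₀(0.656)

|Γ| ≈ 0.656; return loss ≈ 3.66 dB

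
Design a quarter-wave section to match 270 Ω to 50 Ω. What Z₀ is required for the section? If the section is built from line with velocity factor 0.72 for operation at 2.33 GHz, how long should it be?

Z_qwt ≈ 116 Ω; length ≈ 2.32 cm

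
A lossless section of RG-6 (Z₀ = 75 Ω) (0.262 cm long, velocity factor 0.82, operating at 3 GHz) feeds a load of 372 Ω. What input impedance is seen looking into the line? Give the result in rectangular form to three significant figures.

λ = v/f = 0.82·c / 3 GHz = 0.082 m
βl = 2π·l/λ = 2π × 0.032 = 11.5°
tan(βl) = tan(11.5°) = 0.203
Z_in = Z_0·(Z_L + jZ_0·tanβl)/(Z_0 + jZ_L·tanβl)
     = 75·(372 + j15.3)/(75 + j75.7)

Z_in ≈ 192 − j178 Ω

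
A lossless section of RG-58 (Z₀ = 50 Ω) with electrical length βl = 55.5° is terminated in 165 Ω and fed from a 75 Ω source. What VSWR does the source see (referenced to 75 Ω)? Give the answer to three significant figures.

tan(βl) = 1.46
Z_in = Z_0·(Z_L + jZ_0·tanβl)/(Z_0 + jZ_L·tanβl) = 21.4 − j29.9 Ω
Γ_s = (Z_in − Z_s)/(Z_in + Z_s) = (-53.6 − j29.9)/(96.4 − j29.9), |Γ_s| = 0.608
VSWR = (1 + |Γ_s|)/(1 − |Γ_s|)

VSWR ≈ 4.11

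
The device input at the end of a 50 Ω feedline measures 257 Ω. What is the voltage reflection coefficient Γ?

Γ = (Z_L − Z_0)/(Z_L + Z_0) = (257 − 50)/(257 + 50) = 207/307

Γ = 0.674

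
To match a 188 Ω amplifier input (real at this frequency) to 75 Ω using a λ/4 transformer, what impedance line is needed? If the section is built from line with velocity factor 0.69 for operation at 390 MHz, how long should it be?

Z_qwt = √(Z_0·R_L) = √(75 × 188) = √14100
λ = 0.69·c/f = 0.531 m, so l = λ/4 = 0.133 m

Z_qwt ≈ 119 Ω; length ≈ 13.3 cm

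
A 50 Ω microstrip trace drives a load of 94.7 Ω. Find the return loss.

Γ = (94.7 − 50)/(94.7 + 50) = 0.309
RL = −20·log₁₀|Γ| = −20·log₁₀(0.309)

RL ≈ 10.2 dB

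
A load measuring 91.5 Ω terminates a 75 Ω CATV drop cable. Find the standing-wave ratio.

VSWR ≈ 1.22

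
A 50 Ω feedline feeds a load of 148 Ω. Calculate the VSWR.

Γ = (148 − 50)/(148 + 50) = 0.495
VSWR = (1 + 0.495)/(1 − 0.495)

VSWR ≈ 2.96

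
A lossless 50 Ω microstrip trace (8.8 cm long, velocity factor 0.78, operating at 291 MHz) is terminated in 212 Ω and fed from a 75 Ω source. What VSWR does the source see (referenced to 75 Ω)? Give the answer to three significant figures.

λ = v/f = 0.78·c / 291 MHz = 0.804 m
βl = 2π·l/λ = 2π × 0.109 = 39.4°
tan(βl) = 0.821
Z_in = Z_0·(Z_L + jZ_0·tanβl)/(Z_0 + jZ_L·tanβl) = 27 − j53.1 Ω
Γ_s = (Z_in − Z_s)/(Z_in + Z_s) = (-48 − j53.1)/(102 − j53.1), |Γ_s| = 0.622
VSWR = (1 + |Γ_s|)/(1 − |Γ_s|)

VSWR ≈ 4.29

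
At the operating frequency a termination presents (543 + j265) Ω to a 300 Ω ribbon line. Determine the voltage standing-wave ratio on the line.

VSWR ≈ 2.37

Γ = (Z_L − Z_0)/(Z_L + Z_0) = (243 + j265)/(843 + j265)
|Γ| = 360/884 = 0.407
VSWR = (1 + |Γ|)/(1 − |Γ|) = 1.41/0.593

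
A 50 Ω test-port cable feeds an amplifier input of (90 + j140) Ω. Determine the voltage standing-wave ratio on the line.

VSWR ≈ 6.56

Γ = (Z_L − Z_0)/(Z_L + Z_0) = (40 + j140)/(140 + j140)
|Γ| = 146/198 = 0.735
VSWR = (1 + |Γ|)/(1 − |Γ|) = 1.74/0.265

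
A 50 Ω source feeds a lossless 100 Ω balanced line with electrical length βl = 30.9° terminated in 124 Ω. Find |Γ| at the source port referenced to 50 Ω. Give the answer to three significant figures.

|Γ| ≈ 0.389

tan(βl) = 0.598
Z_in = Z_0·(Z_L + jZ_0·tanβl)/(Z_0 + jZ_L·tanβl) = 109 − j20.7 Ω
Γ_s = (Z_in − Z_s)/(Z_in + Z_s) = (58.6 − j20.7)/(159 − j20.7), |Γ_s| = 0.389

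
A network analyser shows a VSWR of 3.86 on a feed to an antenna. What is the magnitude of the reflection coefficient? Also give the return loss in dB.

|Γ| = (S − 1)/(S + 1) = (3.86 − 1)/(3.86 + 1) = 2.86/4.86
RL = −20·log₁₀|Γ| = −20·log₁₀(0.588)

|Γ| ≈ 0.588; return loss ≈ 4.61 dB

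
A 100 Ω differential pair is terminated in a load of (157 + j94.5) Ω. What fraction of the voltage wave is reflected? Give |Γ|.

Γ = (Z_L − Z_0)/(Z_L + Z_0) = (57 + j94.5)/(257 + j94.5)
|Γ| = 110/274

|Γ| ≈ 0.403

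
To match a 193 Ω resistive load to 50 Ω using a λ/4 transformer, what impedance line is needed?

Z_qwt ≈ 98.2 Ω

Z_qwt = √(Z_0·R_L) = √(50 × 193) = √9650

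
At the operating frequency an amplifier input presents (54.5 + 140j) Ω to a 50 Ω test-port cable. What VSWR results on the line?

Γ = (Z_L − Z_0)/(Z_L + Z_0) = (4.5 + j140)/(104.5 + j140)
|Γ| = 140/175 = 0.802
VSWR = (1 + |Γ|)/(1 − |Γ|) = 1.8/0.198

VSWR ≈ 9.09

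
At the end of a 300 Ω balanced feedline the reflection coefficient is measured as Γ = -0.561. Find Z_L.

Z_L ≈ 84.4 Ω

Z_L = Z_0·(1 + Γ)/(1 − Γ) = 300·(0.439)/(1.56)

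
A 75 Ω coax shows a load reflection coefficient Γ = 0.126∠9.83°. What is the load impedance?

Z_L = Z_0·(1 + Γ)/(1 − Γ) = 75·(1.12 + j0.0215)/(0.876 − j0.0215)

Z_L ≈ 96.2 + j4.2 Ω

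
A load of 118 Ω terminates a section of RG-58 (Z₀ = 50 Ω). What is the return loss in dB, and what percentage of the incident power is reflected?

Γ = (118 − 50)/(118 + 50) = 0.405
RL = −20·log₁₀(0.405) = 7.86 dB
P_refl/P_inc = |Γ|² = 0.164

RL ≈ 7.86 dB; 16.4% of incident power reflected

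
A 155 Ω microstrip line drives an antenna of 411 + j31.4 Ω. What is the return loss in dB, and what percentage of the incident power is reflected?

RL ≈ 6.84 dB; 20.7% of incident power reflected

Γ = (256 + j31.4)/(566 + j31.4), |Γ| = 0.455
RL = −20·log₁₀(0.455) = 6.84 dB
P_refl/P_inc = |Γ|² = 0.207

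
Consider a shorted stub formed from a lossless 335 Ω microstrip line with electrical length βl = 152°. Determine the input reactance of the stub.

tan(βl) = -0.532
For a shorted stub, Z_in = jZ_0·tan(βl)

X_in ≈ -178 Ω (capacitive)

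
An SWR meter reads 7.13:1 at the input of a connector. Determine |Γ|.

|Γ| = (S − 1)/(S + 1) = (7.13 − 1)/(7.13 + 1) = 6.13/8.13

|Γ| ≈ 0.754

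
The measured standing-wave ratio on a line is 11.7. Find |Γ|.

|Γ| ≈ 0.843

|Γ| = (S − 1)/(S + 1) = (11.7 − 1)/(11.7 + 1) = 10.7/12.7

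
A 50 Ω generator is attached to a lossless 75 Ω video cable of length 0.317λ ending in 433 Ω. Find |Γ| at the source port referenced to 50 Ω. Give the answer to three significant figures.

βl = 2π × 0.317 = 114°
tan(βl) = -2.23
Z_in = Z_0·(Z_L + jZ_0·tanβl)/(Z_0 + jZ_L·tanβl) = 15.5 + j32.4 Ω
Γ_s = (Z_in − Z_s)/(Z_in + Z_s) = (-34.5 + j32.4)/(65.5 + j32.4), |Γ_s| = 0.648

|Γ| ≈ 0.648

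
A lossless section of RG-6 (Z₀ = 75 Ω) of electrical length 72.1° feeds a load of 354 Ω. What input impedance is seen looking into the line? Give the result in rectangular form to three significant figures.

tan(βl) = tan(72.1°) = 3.1
Z_in = Z_0·(Z_L + jZ_0·tanβl)/(Z_0 + jZ_L·tanβl)
     = 75·(354 + j232)/(75 + j1100)

Z_in ≈ 17.5 − j23 Ω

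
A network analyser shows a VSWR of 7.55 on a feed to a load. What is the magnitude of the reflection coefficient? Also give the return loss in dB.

|Γ| ≈ 0.766; return loss ≈ 2.31 dB

|Γ| = (S − 1)/(S + 1) = (7.55 − 1)/(7.55 + 1) = 6.55/8.55
RL = −20·log₁₀|Γ| = −20·log₁₀(0.766)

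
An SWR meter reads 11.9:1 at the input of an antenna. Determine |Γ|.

|Γ| ≈ 0.845

|Γ| = (S − 1)/(S + 1) = (11.9 − 1)/(11.9 + 1) = 10.9/12.9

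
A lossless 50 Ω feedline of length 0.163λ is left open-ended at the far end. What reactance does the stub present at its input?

βl = 2π × 0.163 = 58.7°
tan(βl) = 1.64
For an open-ended stub, Z_in = −jZ_0·cot(βl) = −jZ_0/tan(βl)

X_in ≈ -30.4 Ω (capacitive)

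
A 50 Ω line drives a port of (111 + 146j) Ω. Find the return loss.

Γ = (61 + j146)/(161 + j146), |Γ| = 0.728
RL = −20·log₁₀|Γ| = −20·log₁₀(0.728)

RL ≈ 2.76 dB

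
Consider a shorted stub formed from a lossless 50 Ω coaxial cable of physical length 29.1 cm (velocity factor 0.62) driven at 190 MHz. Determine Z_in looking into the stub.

Z_in ≈ −j163 Ω

λ = v/f = 0.62·c / 190 MHz = 0.979 m
βl = 2π·l/λ = 2π × 0.297 = 107°
tan(βl) = -3.27
For a shorted stub, Z_in = jZ_0·tan(βl)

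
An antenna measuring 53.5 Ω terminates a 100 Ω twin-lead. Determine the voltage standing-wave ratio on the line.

For a purely resistive load, VSWR = R_L/Z_0 or Z_0/R_L (whichever > 1) = 100/53.5

VSWR ≈ 1.87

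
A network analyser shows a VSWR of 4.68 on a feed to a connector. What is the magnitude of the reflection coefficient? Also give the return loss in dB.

|Γ| = (S − 1)/(S + 1) = (4.68 − 1)/(4.68 + 1) = 3.68/5.68
RL = −20·log₁₀|Γ| = −20·log₁₀(0.648)

|Γ| ≈ 0.648; return loss ≈ 3.77 dB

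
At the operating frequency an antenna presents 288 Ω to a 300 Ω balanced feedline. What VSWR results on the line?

VSWR ≈ 1.04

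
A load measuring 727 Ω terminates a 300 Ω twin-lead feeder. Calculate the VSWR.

Γ = (727 − 300)/(727 + 300) = 0.416
VSWR = (1 + 0.416)/(1 − 0.416)

VSWR ≈ 2.42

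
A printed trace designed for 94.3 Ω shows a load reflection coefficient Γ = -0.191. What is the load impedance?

Z_L ≈ 64.1 Ω

Z_L = Z_0·(1 + Γ)/(1 − Γ) = 94.3·(0.809)/(1.19)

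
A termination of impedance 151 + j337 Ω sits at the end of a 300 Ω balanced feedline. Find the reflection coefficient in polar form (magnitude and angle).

Γ ≈ 0.654 ∠ 77.1°

Γ = (Z_L − Z_0)/(Z_L + Z_0) = (-149 + j337)/(451 + j337)
|Γ| = 368/563 = 0.654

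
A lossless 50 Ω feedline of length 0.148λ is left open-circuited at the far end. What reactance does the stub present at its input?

βl = 2π × 0.148 = 53.3°
tan(βl) = 1.34
For an open-circuited stub, Z_in = −jZ_0·cot(βl) = −jZ_0/tan(βl)

X_in ≈ -37.3 Ω (capacitive)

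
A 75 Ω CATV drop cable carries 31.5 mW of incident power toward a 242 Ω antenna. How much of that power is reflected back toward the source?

P_reflected ≈ 8.74 mW

Γ = (242 − 75)/(242 + 75) = 0.527
|Γ|² = 0.278
P_refl = |Γ|²·P_inc = 8.74 mW, P_del = (1 − |Γ|²)·P_inc = 22.8 mW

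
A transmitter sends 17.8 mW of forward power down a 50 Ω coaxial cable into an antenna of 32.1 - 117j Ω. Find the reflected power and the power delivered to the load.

|Γ| = |(-17.9 − j117)/(82.1 − j117)| = 0.828
|Γ|² = 0.686
P_refl = |Γ|²·P_inc = 12.2 mW, P_del = (1 − |Γ|²)·P_inc = 5.59 mW

P_reflected ≈ 12.2 mW; P_delivered ≈ 5.59 mW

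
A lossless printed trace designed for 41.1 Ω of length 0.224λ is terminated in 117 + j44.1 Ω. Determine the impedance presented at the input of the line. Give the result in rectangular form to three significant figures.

Z_in ≈ 13.5 − j11.1 Ω

βl = 2π × 0.224 = 80.6°
tan(βl) = tan(80.6°) = 6.07
Z_in = Z_0·(Z_L + jZ_0·tanβl)/(Z_0 + jZ_L·tanβl)
     = 41.1·(117 + j293)/(-226 + j710)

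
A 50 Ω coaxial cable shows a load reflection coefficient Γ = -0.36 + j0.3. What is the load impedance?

Z_L ≈ 20.1 + j15.5 Ω

Z_L = Z_0·(1 + Γ)/(1 − Γ) = 50·(0.64 + j0.3)/(1.36 − j0.3)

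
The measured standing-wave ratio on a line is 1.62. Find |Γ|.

|Γ| = (S − 1)/(S + 1) = (1.62 − 1)/(1.62 + 1) = 0.62/2.62

|Γ| ≈ 0.237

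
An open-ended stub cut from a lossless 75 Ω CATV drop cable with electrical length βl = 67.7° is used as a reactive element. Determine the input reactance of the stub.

X_in ≈ -30.8 Ω (capacitive)

tan(βl) = 2.44
For an open-ended stub, Z_in = −jZ_0·cot(βl) = −jZ_0/tan(βl)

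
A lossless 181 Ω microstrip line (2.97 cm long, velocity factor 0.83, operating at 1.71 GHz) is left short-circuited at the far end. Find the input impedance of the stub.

Z_in ≈ +j608 Ω

λ = v/f = 0.83·c / 1.71 GHz = 0.146 m
βl = 2π·l/λ = 2π × 0.204 = 73.4°
tan(βl) = 3.36
For a short-circuited stub, Z_in = jZ_0·tan(βl)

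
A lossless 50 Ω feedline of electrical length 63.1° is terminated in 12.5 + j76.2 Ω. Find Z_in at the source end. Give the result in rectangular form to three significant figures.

Z_in ≈ 14.3 − j83.7 Ω

tan(βl) = tan(63.1°) = 1.97
Z_in = Z_0·(Z_L + jZ_0·tanβl)/(Z_0 + jZ_L·tanβl)
     = 50·(12.5 + j175)/(-100 + j24.6)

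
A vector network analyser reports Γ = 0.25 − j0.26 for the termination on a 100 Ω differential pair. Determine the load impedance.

Z_L = Z_0·(1 + Γ)/(1 − Γ) = 100·(1.25 − j0.26)/(0.75 + j0.26)

Z_L ≈ 138 − j82.5 Ω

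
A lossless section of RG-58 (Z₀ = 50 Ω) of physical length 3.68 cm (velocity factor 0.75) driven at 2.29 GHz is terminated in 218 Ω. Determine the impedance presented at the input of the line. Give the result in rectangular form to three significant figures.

λ = v/f = 0.75·c / 2.29 GHz = 0.0983 m
βl = 2π·l/λ = 2π × 0.375 = 135°
tan(βl) = tan(135°) = -1.01
Z_in = Z_0·(Z_L + jZ_0·tanβl)/(Z_0 + jZ_L·tanβl)
     = 50·(218 − j50.3)/(50 − j219)

Z_in ≈ 21.7 + j44.8 Ω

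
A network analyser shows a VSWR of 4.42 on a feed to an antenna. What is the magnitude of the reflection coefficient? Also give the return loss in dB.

|Γ| ≈ 0.631; return loss ≈ 4 dB

|Γ| = (S − 1)/(S + 1) = (4.42 − 1)/(4.42 + 1) = 3.42/5.42
RL = −20·log₁₀|Γ| = −20·log₁₀(0.631)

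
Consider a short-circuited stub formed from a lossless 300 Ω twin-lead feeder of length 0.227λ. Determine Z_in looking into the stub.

Z_in ≈ +j2060 Ω

βl = 2π × 0.227 = 81.7°
tan(βl) = 6.87
For a short-circuited stub, Z_in = jZ_0·tan(βl)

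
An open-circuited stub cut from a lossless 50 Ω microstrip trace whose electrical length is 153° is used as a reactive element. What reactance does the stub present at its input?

tan(βl) = -0.51
For an open-circuited stub, Z_in = −jZ_0·cot(βl) = −jZ_0/tan(βl)

X_in ≈ 98.1 Ω (inductive)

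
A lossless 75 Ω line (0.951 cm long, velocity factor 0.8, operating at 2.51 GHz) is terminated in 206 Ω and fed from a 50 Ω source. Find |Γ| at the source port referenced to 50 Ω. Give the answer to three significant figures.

|Γ| ≈ 0.544

λ = v/f = 0.8·c / 2.51 GHz = 0.0956 m
βl = 2π·l/λ = 2π × 0.0995 = 35.8°
tan(βl) = 0.721
Z_in = Z_0·(Z_L + jZ_0·tanβl)/(Z_0 + jZ_L·tanβl) = 63.6 − j71.9 Ω
Γ_s = (Z_in − Z_s)/(Z_in + Z_s) = (13.6 − j71.9)/(114 − j71.9), |Γ_s| = 0.544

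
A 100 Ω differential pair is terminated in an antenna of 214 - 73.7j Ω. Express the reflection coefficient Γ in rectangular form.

Γ = (Z_L − Z_0)/(Z_L + Z_0) = (114 − j73.7)/(314 − j73.7)

Γ ≈ 0.396 − j0.142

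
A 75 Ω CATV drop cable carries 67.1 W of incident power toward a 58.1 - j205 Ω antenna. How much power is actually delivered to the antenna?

P_delivered ≈ 19.6 W

|Γ| = |(-16.9 − j205)/(133.1 − j205)| = 0.842
|Γ|² = 0.708
P_refl = |Γ|²·P_inc = 47.5 W, P_del = (1 − |Γ|²)·P_inc = 19.6 W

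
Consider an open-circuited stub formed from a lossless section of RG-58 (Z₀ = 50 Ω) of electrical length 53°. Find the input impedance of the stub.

Z_in ≈ −j37.7 Ω

tan(βl) = 1.33
For an open-circuited stub, Z_in = −jZ_0·cot(βl) = −jZ_0/tan(βl)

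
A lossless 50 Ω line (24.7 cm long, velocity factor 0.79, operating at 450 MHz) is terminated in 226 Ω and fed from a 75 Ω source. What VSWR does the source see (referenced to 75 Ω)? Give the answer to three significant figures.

VSWR ≈ 3.16

λ = v/f = 0.79·c / 450 MHz = 0.527 m
βl = 2π·l/λ = 2π × 0.469 = 169°
tan(βl) = -0.197
Z_in = Z_0·(Z_L + jZ_0·tanβl)/(Z_0 + jZ_L·tanβl) = 131 + j107 Ω
Γ_s = (Z_in − Z_s)/(Z_in + Z_s) = (55.8 + j107)/(206 + j107), |Γ_s| = 0.52
VSWR = (1 + |Γ_s|)/(1 − |Γ_s|)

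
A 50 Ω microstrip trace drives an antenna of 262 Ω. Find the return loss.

Γ = (262 − 50)/(262 + 50) = 0.679
RL = −20·log₁₀|Γ| = −20·log₁₀(0.679)

RL ≈ 3.36 dB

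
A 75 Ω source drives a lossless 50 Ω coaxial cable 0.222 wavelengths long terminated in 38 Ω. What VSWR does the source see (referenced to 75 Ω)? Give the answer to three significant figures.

βl = 2π × 0.222 = 79.9°
tan(βl) = 5.63
Z_in = Z_0·(Z_L + jZ_0·tanβl)/(Z_0 + jZ_L·tanβl) = 64.3 + j6.16 Ω
Γ_s = (Z_in − Z_s)/(Z_in + Z_s) = (-10.7 + j6.16)/(139 + j6.16), |Γ_s| = 0.0882
VSWR = (1 + |Γ_s|)/(1 − |Γ_s|)

VSWR ≈ 1.19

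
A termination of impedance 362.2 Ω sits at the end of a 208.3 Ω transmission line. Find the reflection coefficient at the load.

Γ = (Z_L − Z_0)/(Z_L + Z_0) = (362.2 − 208.3)/(362.2 + 208.3) = 153.9/570.5

Γ = 0.27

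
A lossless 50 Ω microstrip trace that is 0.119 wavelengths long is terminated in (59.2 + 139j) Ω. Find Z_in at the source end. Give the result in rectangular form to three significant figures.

βl = 2π × 0.119 = 42.8°
tan(βl) = tan(42.8°) = 0.927
Z_in = Z_0·(Z_L + jZ_0·tanβl)/(Z_0 + jZ_L·tanβl)
     = 50·(59.2 + j185)/(-78.9 + j54.9)

Z_in ≈ 29.8 − j96.7 Ω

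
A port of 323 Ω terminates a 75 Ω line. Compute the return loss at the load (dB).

RL ≈ 4.11 dB

Γ = (323 − 75)/(323 + 75) = 0.623
RL = −20·log₁₀|Γ| = −20·log₁₀(0.623)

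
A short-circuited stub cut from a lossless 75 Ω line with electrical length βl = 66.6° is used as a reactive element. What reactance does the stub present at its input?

X_in ≈ 173 Ω (inductive)

tan(βl) = 2.31
For a short-circuited stub, Z_in = jZ_0·tan(βl)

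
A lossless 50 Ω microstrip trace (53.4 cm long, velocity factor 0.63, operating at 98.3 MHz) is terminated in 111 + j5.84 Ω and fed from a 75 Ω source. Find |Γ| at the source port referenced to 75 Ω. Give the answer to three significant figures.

λ = v/f = 0.63·c / 98.3 MHz = 1.92 m
βl = 2π·l/λ = 2π × 0.278 = 100°
tan(βl) = -5.68
Z_in = Z_0·(Z_L + jZ_0·tanβl)/(Z_0 + jZ_L·tanβl) = 22.8 + j5.79 Ω
Γ_s = (Z_in − Z_s)/(Z_in + Z_s) = (-52.2 + j5.79)/(97.8 + j5.79), |Γ_s| = 0.536

|Γ| ≈ 0.536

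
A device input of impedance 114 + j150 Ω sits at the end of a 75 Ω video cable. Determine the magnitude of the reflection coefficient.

|Γ| ≈ 0.642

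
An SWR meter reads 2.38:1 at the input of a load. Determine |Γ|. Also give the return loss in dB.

|Γ| = (S − 1)/(S + 1) = (2.38 − 1)/(2.38 + 1) = 1.38/3.38
RL = −20·log₁₀|Γ| = −20·log₁₀(0.408)

|Γ| ≈ 0.408; return loss ≈ 7.78 dB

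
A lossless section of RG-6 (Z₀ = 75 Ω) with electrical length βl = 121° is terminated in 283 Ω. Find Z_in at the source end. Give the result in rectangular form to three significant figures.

Z_in ≈ 26.4 + j40.9 Ω

tan(βl) = tan(121°) = -1.66
Z_in = Z_0·(Z_L + jZ_0·tanβl)/(Z_0 + jZ_L·tanβl)
     = 75·(283 − j125)/(75 − j471)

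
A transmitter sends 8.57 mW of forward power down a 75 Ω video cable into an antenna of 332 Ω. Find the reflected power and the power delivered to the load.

P_reflected ≈ 3.42 mW; P_delivered ≈ 5.15 mW

Γ = (332 − 75)/(332 + 75) = 0.631
|Γ|² = 0.399
P_refl = |Γ|²·P_inc = 3.42 mW, P_del = (1 − |Γ|²)·P_inc = 5.15 mW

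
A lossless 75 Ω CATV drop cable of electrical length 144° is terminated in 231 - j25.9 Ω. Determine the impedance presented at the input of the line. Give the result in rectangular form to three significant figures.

tan(βl) = tan(144°) = -0.727
Z_in = Z_0·(Z_L + jZ_0·tanβl)/(Z_0 + jZ_L·tanβl)
     = 75·(231 − j80.4)/(56.2 − j168)

Z_in ≈ 63.4 + j82 Ω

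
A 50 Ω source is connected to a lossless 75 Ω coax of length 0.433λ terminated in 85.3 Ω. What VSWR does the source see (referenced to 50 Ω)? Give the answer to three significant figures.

VSWR ≈ 1.65

βl = 2π × 0.433 = 156°
tan(βl) = -0.448
Z_in = Z_0·(Z_L + jZ_0·tanβl)/(Z_0 + jZ_L·tanβl) = 81.3 + j7.83 Ω
Γ_s = (Z_in − Z_s)/(Z_in + Z_s) = (31.3 + j7.83)/(131 + j7.83), |Γ_s| = 0.245
VSWR = (1 + |Γ_s|)/(1 − |Γ_s|)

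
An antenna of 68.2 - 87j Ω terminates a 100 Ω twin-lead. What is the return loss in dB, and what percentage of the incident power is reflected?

RL ≈ 6.21 dB; 23.9% of incident power reflected

Γ = (-31.8 − j87)/(168.2 − j87), |Γ| = 0.489
RL = −20·log₁₀(0.489) = 6.21 dB
P_refl/P_inc = |Γ|² = 0.239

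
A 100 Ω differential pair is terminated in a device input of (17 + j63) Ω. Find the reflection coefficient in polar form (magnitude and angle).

Γ ≈ 0.784 ∠ 114°

Γ = (Z_L − Z_0)/(Z_L + Z_0) = (-83 + j63)/(117 + j63)
|Γ| = 104/133 = 0.784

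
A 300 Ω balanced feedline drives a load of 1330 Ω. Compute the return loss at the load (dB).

RL ≈ 3.99 dB

Γ = (1330 − 300)/(1330 + 300) = 0.632
RL = −20·log₁₀|Γ| = −20·log₁₀(0.632)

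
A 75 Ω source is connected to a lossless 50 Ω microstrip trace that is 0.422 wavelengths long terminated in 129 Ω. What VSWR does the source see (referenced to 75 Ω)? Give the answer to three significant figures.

βl = 2π × 0.422 = 152°
tan(βl) = -0.534
Z_in = Z_0·(Z_L + jZ_0·tanβl)/(Z_0 + jZ_L·tanβl) = 57.3 + j52.1 Ω
Γ_s = (Z_in − Z_s)/(Z_in + Z_s) = (-17.7 + j52.1)/(132 + j52.1), |Γ_s| = 0.387
VSWR = (1 + |Γ_s|)/(1 − |Γ_s|)

VSWR ≈ 2.26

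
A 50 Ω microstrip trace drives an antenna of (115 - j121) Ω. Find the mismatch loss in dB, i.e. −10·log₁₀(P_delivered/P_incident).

mismatch loss ≈ 2.6 dB

Γ = (65 − j121)/(165 − j121), |Γ| = 0.671
|Γ|² = 0.451, so P_del/P_inc = 1 − |Γ|² = 0.549
ML = −10·log₁₀(1 − |Γ|²)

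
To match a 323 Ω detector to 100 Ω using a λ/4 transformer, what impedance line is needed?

Z_qwt = √(Z_0·R_L) = √(100 × 323) = √32300

Z_qwt ≈ 180 Ω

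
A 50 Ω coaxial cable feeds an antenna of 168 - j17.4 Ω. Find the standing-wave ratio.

VSWR ≈ 3.4

Γ = (Z_L − Z_0)/(Z_L + Z_0) = (118 − j17.4)/(218 − j17.4)
|Γ| = 119/219 = 0.545
VSWR = (1 + |Γ|)/(1 − |Γ|) = 1.55/0.455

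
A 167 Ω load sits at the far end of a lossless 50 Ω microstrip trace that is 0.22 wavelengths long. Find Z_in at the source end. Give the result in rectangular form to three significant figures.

βl = 2π × 0.22 = 79.2°
tan(βl) = tan(79.2°) = 5.24
Z_in = Z_0·(Z_L + jZ_0·tanβl)/(Z_0 + jZ_L·tanβl)
     = 50·(167 + j262)/(50 + j875)

Z_in ≈ 15.5 − j8.65 Ω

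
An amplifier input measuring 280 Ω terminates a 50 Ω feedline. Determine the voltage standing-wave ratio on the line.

Γ = (280 − 50)/(280 + 50) = 0.697
VSWR = (1 + 0.697)/(1 − 0.697)

VSWR ≈ 5.6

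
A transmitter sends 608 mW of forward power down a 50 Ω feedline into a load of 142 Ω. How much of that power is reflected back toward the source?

Γ = (142 − 50)/(142 + 50) = 0.479
|Γ|² = 0.23
P_refl = |Γ|²·P_inc = 140 mW, P_del = (1 − |Γ|²)·P_inc = 468 mW

P_reflected ≈ 140 mW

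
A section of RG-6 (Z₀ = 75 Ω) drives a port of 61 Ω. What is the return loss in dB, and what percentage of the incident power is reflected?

RL ≈ 19.7 dB; 1.06% of incident power reflected

Γ = (61 − 75)/(61 + 75) = -0.103
RL = −20·log₁₀(0.103) = 19.7 dB
P_refl/P_inc = |Γ|² = 0.0106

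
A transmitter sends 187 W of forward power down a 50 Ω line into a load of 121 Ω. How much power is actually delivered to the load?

P_delivered ≈ 155 W

Γ = (121 − 50)/(121 + 50) = 0.415
|Γ|² = 0.172
P_refl = |Γ|²·P_inc = 32.2 W, P_del = (1 − |Γ|²)·P_inc = 155 W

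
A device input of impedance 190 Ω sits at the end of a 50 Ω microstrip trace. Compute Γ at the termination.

Γ = 0.583

Γ = (Z_L − Z_0)/(Z_L + Z_0) = (190 − 50)/(190 + 50) = 140/240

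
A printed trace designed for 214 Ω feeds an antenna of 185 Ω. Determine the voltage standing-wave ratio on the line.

For a purely resistive load, VSWR = R_L/Z_0 or Z_0/R_L (whichever > 1) = 214/185

VSWR ≈ 1.16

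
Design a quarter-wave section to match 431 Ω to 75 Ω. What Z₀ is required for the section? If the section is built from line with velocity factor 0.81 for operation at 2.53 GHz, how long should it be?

Z_qwt = √(Z_0·R_L) = √(75 × 431) = √32320
λ = 0.81·c/f = 0.096 m, so l = λ/4 = 0.024 m

Z_qwt ≈ 180 Ω; length ≈ 2.4 cm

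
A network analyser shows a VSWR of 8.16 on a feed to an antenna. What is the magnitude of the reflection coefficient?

|Γ| ≈ 0.782

|Γ| = (S − 1)/(S + 1) = (8.16 − 1)/(8.16 + 1) = 7.16/9.16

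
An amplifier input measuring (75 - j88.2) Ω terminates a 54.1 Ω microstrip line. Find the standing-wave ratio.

Γ = (Z_L − Z_0)/(Z_L + Z_0) = (20.9 − j88.2)/(129.1 − j88.2)
|Γ| = 90.6/156 = 0.58
VSWR = (1 + |Γ|)/(1 − |Γ|) = 1.58/0.42

VSWR ≈ 3.76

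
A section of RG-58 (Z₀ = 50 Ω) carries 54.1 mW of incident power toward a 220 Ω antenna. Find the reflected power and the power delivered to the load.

P_reflected ≈ 21.4 mW; P_delivered ≈ 32.7 mW

Γ = (220 − 50)/(220 + 50) = 0.63
|Γ|² = 0.396
P_refl = |Γ|²·P_inc = 21.4 mW, P_del = (1 − |Γ|²)·P_inc = 32.7 mW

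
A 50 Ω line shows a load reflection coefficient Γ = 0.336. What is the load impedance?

Z_L = Z_0·(1 + Γ)/(1 − Γ) = 50·(1.34)/(0.664)

Z_L ≈ 101 Ω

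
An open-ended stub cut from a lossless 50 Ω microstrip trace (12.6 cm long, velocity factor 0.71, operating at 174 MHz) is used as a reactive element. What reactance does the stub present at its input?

X_in ≈ -66.2 Ω (capacitive)

λ = v/f = 0.71·c / 174 MHz = 1.22 m
βl = 2π·l/λ = 2π × 0.103 = 37.1°
tan(βl) = 0.755
For an open-ended stub, Z_in = −jZ_0·cot(βl) = −jZ_0/tan(βl)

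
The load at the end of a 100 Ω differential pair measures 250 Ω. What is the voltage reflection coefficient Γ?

Γ = (Z_L − Z_0)/(Z_L + Z_0) = (250 − 100)/(250 + 100) = 150/350

Γ = 0.429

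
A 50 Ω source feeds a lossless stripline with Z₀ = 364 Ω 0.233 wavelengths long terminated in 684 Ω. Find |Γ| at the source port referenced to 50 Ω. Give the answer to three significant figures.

βl = 2π × 0.233 = 83.9°
tan(βl) = 9.33
Z_in = Z_0·(Z_L + jZ_0·tanβl)/(Z_0 + jZ_L·tanβl) = 195 − j27.9 Ω
Γ_s = (Z_in − Z_s)/(Z_in + Z_s) = (145 − j27.9)/(245 − j27.9), |Γ_s| = 0.599

|Γ| ≈ 0.599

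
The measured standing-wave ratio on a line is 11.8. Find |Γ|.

|Γ| ≈ 0.844

|Γ| = (S − 1)/(S + 1) = (11.8 − 1)/(11.8 + 1) = 10.8/12.8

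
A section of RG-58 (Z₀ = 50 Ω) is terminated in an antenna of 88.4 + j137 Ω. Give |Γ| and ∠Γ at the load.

Γ = (Z_L − Z_0)/(Z_L + Z_0) = (38.4 + j137)/(138.4 + j137)
|Γ| = 142/195 = 0.731

Γ ≈ 0.731 ∠ 29.6°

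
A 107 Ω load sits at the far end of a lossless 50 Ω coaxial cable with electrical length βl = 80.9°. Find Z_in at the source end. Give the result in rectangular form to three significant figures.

tan(βl) = tan(80.9°) = 6.24
Z_in = Z_0·(Z_L + jZ_0·tanβl)/(Z_0 + jZ_L·tanβl)
     = 50·(107 + j312)/(50 + j668)

Z_in ≈ 23.8 − j6.23 Ω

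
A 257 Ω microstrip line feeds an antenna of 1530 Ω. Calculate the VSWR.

For a purely resistive load, VSWR = R_L/Z_0 or Z_0/R_L (whichever > 1) = 1530/257

VSWR ≈ 5.95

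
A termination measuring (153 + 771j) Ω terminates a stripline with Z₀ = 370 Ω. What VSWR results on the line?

Γ = (Z_L − Z_0)/(Z_L + Z_0) = (-217 + j771)/(523 + j771)
|Γ| = 801/932 = 0.86
VSWR = (1 + |Γ|)/(1 − |Γ|) = 1.86/0.14

VSWR ≈ 13.3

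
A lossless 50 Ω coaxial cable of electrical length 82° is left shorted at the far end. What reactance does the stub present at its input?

X_in ≈ 356 Ω (inductive)

tan(βl) = 7.12
For a shorted stub, Z_in = jZ_0·tan(βl)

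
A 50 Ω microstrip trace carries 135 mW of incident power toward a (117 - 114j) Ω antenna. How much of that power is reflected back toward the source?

P_reflected ≈ 57.7 mW

|Γ| = |(67 − j114)/(167 − j114)| = 0.654
|Γ|² = 0.428
P_refl = |Γ|²·P_inc = 57.7 mW, P_del = (1 − |Γ|²)·P_inc = 77.3 mW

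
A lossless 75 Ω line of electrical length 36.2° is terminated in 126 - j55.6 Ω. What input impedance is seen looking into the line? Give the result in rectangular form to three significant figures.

tan(βl) = tan(36.2°) = 0.732
Z_in = Z_0·(Z_L + jZ_0·tanβl)/(Z_0 + jZ_L·tanβl)
     = 75·(126 − j0.708)/(116 + j92.2)

Z_in ≈ 49.7 − j40.1 Ω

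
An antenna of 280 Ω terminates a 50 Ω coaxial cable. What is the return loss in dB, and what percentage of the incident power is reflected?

RL ≈ 3.14 dB; 48.6% of incident power reflected

Γ = (280 − 50)/(280 + 50) = 0.697
RL = −20·log₁₀(0.697) = 3.14 dB
P_refl/P_inc = |Γ|² = 0.486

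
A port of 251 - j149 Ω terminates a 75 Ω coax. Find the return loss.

RL ≈ 3.83 dB

Γ = (176 − j149)/(326 − j149), |Γ| = 0.643
RL = −20·log₁₀|Γ| = −20·log₁₀(0.643)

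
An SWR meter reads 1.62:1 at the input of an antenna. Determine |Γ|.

|Γ| ≈ 0.237

|Γ| = (S − 1)/(S + 1) = (1.62 − 1)/(1.62 + 1) = 0.62/2.62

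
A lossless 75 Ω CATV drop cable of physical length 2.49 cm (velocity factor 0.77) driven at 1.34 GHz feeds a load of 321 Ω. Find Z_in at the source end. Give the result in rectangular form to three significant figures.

λ = v/f = 0.77·c / 1.34 GHz = 0.172 m
βl = 2π·l/λ = 2π × 0.144 = 52°
tan(βl) = tan(52°) = 1.28
Z_in = Z_0·(Z_L + jZ_0·tanβl)/(Z_0 + jZ_L·tanβl)
     = 75·(321 + j96)/(75 + j411)

Z_in ≈ 27.3 − j53.6 Ω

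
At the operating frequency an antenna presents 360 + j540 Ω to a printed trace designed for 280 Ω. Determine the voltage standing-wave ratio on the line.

VSWR ≈ 4.75

Γ = (Z_L − Z_0)/(Z_L + Z_0) = (80 + j540)/(640 + j540)
|Γ| = 546/837 = 0.652
VSWR = (1 + |Γ|)/(1 − |Γ|) = 1.65/0.348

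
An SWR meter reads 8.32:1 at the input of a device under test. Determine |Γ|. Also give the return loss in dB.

|Γ| ≈ 0.785; return loss ≈ 2.1 dB

|Γ| = (S − 1)/(S + 1) = (8.32 − 1)/(8.32 + 1) = 7.32/9.32
RL = −20·log₁₀|Γ| = −20·log₁₀(0.785)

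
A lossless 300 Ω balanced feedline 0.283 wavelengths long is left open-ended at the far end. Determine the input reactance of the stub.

βl = 2π × 0.283 = 102°
tan(βl) = -4.75
For an open-ended stub, Z_in = −jZ_0·cot(βl) = −jZ_0/tan(βl)

X_in ≈ 63.1 Ω (inductive)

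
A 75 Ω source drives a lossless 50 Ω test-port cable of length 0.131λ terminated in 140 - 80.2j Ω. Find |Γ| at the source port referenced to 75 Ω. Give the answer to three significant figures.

βl = 2π × 0.131 = 47.2°
tan(βl) = 1.08
Z_in = Z_0·(Z_L + jZ_0·tanβl)/(Z_0 + jZ_L·tanβl) = 18.3 − j29.8 Ω
Γ_s = (Z_in − Z_s)/(Z_in + Z_s) = (-56.7 − j29.8)/(93.3 − j29.8), |Γ_s| = 0.654

|Γ| ≈ 0.654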